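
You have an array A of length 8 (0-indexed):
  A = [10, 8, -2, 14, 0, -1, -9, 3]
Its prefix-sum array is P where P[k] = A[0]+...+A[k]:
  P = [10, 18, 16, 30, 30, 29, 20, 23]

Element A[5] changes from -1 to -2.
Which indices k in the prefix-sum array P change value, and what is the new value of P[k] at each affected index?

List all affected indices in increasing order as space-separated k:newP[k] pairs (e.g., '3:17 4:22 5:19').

P[k] = A[0] + ... + A[k]
P[k] includes A[5] iff k >= 5
Affected indices: 5, 6, ..., 7; delta = -1
  P[5]: 29 + -1 = 28
  P[6]: 20 + -1 = 19
  P[7]: 23 + -1 = 22

Answer: 5:28 6:19 7:22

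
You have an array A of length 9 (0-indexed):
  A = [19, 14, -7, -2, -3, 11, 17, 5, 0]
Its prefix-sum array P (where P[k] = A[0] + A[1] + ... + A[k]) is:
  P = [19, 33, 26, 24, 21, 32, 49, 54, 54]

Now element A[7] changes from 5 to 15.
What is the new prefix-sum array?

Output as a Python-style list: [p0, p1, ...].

Change: A[7] 5 -> 15, delta = 10
P[k] for k < 7: unchanged (A[7] not included)
P[k] for k >= 7: shift by delta = 10
  P[0] = 19 + 0 = 19
  P[1] = 33 + 0 = 33
  P[2] = 26 + 0 = 26
  P[3] = 24 + 0 = 24
  P[4] = 21 + 0 = 21
  P[5] = 32 + 0 = 32
  P[6] = 49 + 0 = 49
  P[7] = 54 + 10 = 64
  P[8] = 54 + 10 = 64

Answer: [19, 33, 26, 24, 21, 32, 49, 64, 64]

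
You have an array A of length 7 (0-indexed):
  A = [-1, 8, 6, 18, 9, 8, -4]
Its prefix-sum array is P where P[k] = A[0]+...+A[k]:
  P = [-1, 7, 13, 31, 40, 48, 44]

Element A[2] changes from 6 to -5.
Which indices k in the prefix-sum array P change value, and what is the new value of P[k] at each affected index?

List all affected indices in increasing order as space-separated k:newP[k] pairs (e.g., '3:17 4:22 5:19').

Answer: 2:2 3:20 4:29 5:37 6:33

Derivation:
P[k] = A[0] + ... + A[k]
P[k] includes A[2] iff k >= 2
Affected indices: 2, 3, ..., 6; delta = -11
  P[2]: 13 + -11 = 2
  P[3]: 31 + -11 = 20
  P[4]: 40 + -11 = 29
  P[5]: 48 + -11 = 37
  P[6]: 44 + -11 = 33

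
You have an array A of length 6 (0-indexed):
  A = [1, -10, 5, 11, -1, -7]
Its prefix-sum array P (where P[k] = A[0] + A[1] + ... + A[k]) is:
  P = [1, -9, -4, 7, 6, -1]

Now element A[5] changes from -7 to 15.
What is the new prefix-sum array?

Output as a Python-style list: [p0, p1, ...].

Answer: [1, -9, -4, 7, 6, 21]

Derivation:
Change: A[5] -7 -> 15, delta = 22
P[k] for k < 5: unchanged (A[5] not included)
P[k] for k >= 5: shift by delta = 22
  P[0] = 1 + 0 = 1
  P[1] = -9 + 0 = -9
  P[2] = -4 + 0 = -4
  P[3] = 7 + 0 = 7
  P[4] = 6 + 0 = 6
  P[5] = -1 + 22 = 21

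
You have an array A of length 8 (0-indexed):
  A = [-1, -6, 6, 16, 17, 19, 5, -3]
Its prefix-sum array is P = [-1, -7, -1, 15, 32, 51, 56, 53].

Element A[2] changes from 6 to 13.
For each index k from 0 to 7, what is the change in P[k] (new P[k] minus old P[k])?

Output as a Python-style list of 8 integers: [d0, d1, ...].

Element change: A[2] 6 -> 13, delta = 7
For k < 2: P[k] unchanged, delta_P[k] = 0
For k >= 2: P[k] shifts by exactly 7
Delta array: [0, 0, 7, 7, 7, 7, 7, 7]

Answer: [0, 0, 7, 7, 7, 7, 7, 7]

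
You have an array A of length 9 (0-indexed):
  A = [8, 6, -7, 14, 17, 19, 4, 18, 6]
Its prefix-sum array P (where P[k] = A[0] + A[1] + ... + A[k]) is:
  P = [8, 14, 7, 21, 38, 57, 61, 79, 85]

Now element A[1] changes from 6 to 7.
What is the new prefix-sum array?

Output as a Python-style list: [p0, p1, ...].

Change: A[1] 6 -> 7, delta = 1
P[k] for k < 1: unchanged (A[1] not included)
P[k] for k >= 1: shift by delta = 1
  P[0] = 8 + 0 = 8
  P[1] = 14 + 1 = 15
  P[2] = 7 + 1 = 8
  P[3] = 21 + 1 = 22
  P[4] = 38 + 1 = 39
  P[5] = 57 + 1 = 58
  P[6] = 61 + 1 = 62
  P[7] = 79 + 1 = 80
  P[8] = 85 + 1 = 86

Answer: [8, 15, 8, 22, 39, 58, 62, 80, 86]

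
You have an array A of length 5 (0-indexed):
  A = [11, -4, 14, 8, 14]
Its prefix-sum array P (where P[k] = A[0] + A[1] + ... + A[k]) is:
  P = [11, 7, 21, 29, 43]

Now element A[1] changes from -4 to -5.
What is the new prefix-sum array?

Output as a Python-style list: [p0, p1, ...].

Change: A[1] -4 -> -5, delta = -1
P[k] for k < 1: unchanged (A[1] not included)
P[k] for k >= 1: shift by delta = -1
  P[0] = 11 + 0 = 11
  P[1] = 7 + -1 = 6
  P[2] = 21 + -1 = 20
  P[3] = 29 + -1 = 28
  P[4] = 43 + -1 = 42

Answer: [11, 6, 20, 28, 42]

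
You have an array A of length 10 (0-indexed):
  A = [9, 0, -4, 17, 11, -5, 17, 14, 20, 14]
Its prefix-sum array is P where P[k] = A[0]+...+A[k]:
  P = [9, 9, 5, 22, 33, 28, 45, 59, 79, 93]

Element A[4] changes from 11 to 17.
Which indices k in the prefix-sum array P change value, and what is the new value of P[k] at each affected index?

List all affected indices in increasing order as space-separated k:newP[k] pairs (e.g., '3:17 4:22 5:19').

P[k] = A[0] + ... + A[k]
P[k] includes A[4] iff k >= 4
Affected indices: 4, 5, ..., 9; delta = 6
  P[4]: 33 + 6 = 39
  P[5]: 28 + 6 = 34
  P[6]: 45 + 6 = 51
  P[7]: 59 + 6 = 65
  P[8]: 79 + 6 = 85
  P[9]: 93 + 6 = 99

Answer: 4:39 5:34 6:51 7:65 8:85 9:99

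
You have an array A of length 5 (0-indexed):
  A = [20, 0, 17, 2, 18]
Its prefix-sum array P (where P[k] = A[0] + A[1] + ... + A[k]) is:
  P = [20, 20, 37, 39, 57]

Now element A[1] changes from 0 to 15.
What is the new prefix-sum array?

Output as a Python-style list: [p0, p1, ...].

Answer: [20, 35, 52, 54, 72]

Derivation:
Change: A[1] 0 -> 15, delta = 15
P[k] for k < 1: unchanged (A[1] not included)
P[k] for k >= 1: shift by delta = 15
  P[0] = 20 + 0 = 20
  P[1] = 20 + 15 = 35
  P[2] = 37 + 15 = 52
  P[3] = 39 + 15 = 54
  P[4] = 57 + 15 = 72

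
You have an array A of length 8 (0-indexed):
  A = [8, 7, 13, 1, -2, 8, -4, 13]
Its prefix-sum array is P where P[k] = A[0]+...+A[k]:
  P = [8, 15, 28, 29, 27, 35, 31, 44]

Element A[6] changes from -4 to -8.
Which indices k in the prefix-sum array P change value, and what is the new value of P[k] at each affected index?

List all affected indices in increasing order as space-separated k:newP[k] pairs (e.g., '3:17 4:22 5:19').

Answer: 6:27 7:40

Derivation:
P[k] = A[0] + ... + A[k]
P[k] includes A[6] iff k >= 6
Affected indices: 6, 7, ..., 7; delta = -4
  P[6]: 31 + -4 = 27
  P[7]: 44 + -4 = 40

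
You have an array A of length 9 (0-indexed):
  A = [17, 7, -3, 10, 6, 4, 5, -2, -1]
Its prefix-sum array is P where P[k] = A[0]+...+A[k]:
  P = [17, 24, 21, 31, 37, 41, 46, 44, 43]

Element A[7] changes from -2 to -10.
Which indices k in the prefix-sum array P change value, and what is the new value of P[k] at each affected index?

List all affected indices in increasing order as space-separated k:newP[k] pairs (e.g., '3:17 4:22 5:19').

P[k] = A[0] + ... + A[k]
P[k] includes A[7] iff k >= 7
Affected indices: 7, 8, ..., 8; delta = -8
  P[7]: 44 + -8 = 36
  P[8]: 43 + -8 = 35

Answer: 7:36 8:35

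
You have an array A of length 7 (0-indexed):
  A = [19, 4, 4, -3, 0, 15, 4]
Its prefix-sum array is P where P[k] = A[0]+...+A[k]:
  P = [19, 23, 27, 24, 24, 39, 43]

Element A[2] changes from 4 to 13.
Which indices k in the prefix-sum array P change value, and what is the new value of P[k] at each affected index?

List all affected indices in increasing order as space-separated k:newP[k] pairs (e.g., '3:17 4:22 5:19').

P[k] = A[0] + ... + A[k]
P[k] includes A[2] iff k >= 2
Affected indices: 2, 3, ..., 6; delta = 9
  P[2]: 27 + 9 = 36
  P[3]: 24 + 9 = 33
  P[4]: 24 + 9 = 33
  P[5]: 39 + 9 = 48
  P[6]: 43 + 9 = 52

Answer: 2:36 3:33 4:33 5:48 6:52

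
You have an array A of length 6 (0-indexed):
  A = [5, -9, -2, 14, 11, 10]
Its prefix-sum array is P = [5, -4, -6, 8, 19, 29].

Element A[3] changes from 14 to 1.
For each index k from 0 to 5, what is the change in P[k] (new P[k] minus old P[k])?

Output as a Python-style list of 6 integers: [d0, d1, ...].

Answer: [0, 0, 0, -13, -13, -13]

Derivation:
Element change: A[3] 14 -> 1, delta = -13
For k < 3: P[k] unchanged, delta_P[k] = 0
For k >= 3: P[k] shifts by exactly -13
Delta array: [0, 0, 0, -13, -13, -13]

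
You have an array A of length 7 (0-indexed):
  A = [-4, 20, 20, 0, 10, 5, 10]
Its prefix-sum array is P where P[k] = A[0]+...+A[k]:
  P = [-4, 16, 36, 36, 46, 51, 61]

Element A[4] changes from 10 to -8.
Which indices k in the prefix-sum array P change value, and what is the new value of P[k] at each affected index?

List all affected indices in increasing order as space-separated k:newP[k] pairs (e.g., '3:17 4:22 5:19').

P[k] = A[0] + ... + A[k]
P[k] includes A[4] iff k >= 4
Affected indices: 4, 5, ..., 6; delta = -18
  P[4]: 46 + -18 = 28
  P[5]: 51 + -18 = 33
  P[6]: 61 + -18 = 43

Answer: 4:28 5:33 6:43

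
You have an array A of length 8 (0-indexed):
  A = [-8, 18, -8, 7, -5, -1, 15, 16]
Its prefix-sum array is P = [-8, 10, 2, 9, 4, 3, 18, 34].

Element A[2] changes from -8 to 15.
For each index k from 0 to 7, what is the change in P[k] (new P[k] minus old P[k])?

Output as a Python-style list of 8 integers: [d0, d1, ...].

Answer: [0, 0, 23, 23, 23, 23, 23, 23]

Derivation:
Element change: A[2] -8 -> 15, delta = 23
For k < 2: P[k] unchanged, delta_P[k] = 0
For k >= 2: P[k] shifts by exactly 23
Delta array: [0, 0, 23, 23, 23, 23, 23, 23]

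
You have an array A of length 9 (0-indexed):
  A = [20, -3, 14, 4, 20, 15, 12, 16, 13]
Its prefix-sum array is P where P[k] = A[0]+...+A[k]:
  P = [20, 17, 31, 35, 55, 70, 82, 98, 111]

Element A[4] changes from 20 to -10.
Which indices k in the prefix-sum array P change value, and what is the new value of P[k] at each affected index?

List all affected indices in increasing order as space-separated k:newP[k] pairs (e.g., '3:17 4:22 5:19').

P[k] = A[0] + ... + A[k]
P[k] includes A[4] iff k >= 4
Affected indices: 4, 5, ..., 8; delta = -30
  P[4]: 55 + -30 = 25
  P[5]: 70 + -30 = 40
  P[6]: 82 + -30 = 52
  P[7]: 98 + -30 = 68
  P[8]: 111 + -30 = 81

Answer: 4:25 5:40 6:52 7:68 8:81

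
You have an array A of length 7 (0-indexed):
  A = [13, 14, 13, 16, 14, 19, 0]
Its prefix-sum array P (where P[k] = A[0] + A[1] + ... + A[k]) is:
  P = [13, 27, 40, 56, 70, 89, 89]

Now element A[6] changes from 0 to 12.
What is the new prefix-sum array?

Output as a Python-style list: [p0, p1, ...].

Change: A[6] 0 -> 12, delta = 12
P[k] for k < 6: unchanged (A[6] not included)
P[k] for k >= 6: shift by delta = 12
  P[0] = 13 + 0 = 13
  P[1] = 27 + 0 = 27
  P[2] = 40 + 0 = 40
  P[3] = 56 + 0 = 56
  P[4] = 70 + 0 = 70
  P[5] = 89 + 0 = 89
  P[6] = 89 + 12 = 101

Answer: [13, 27, 40, 56, 70, 89, 101]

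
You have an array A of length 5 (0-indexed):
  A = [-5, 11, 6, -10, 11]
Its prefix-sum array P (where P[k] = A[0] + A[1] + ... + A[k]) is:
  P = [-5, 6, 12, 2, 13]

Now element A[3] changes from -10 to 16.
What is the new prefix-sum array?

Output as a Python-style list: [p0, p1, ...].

Answer: [-5, 6, 12, 28, 39]

Derivation:
Change: A[3] -10 -> 16, delta = 26
P[k] for k < 3: unchanged (A[3] not included)
P[k] for k >= 3: shift by delta = 26
  P[0] = -5 + 0 = -5
  P[1] = 6 + 0 = 6
  P[2] = 12 + 0 = 12
  P[3] = 2 + 26 = 28
  P[4] = 13 + 26 = 39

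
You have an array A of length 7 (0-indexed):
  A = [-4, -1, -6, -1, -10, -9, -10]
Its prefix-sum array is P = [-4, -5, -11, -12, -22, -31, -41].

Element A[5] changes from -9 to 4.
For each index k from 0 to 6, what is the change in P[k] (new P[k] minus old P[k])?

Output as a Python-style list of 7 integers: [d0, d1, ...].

Answer: [0, 0, 0, 0, 0, 13, 13]

Derivation:
Element change: A[5] -9 -> 4, delta = 13
For k < 5: P[k] unchanged, delta_P[k] = 0
For k >= 5: P[k] shifts by exactly 13
Delta array: [0, 0, 0, 0, 0, 13, 13]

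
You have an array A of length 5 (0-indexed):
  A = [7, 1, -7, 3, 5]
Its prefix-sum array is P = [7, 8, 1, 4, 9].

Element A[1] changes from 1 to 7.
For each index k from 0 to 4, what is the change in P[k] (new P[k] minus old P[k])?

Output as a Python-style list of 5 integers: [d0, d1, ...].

Answer: [0, 6, 6, 6, 6]

Derivation:
Element change: A[1] 1 -> 7, delta = 6
For k < 1: P[k] unchanged, delta_P[k] = 0
For k >= 1: P[k] shifts by exactly 6
Delta array: [0, 6, 6, 6, 6]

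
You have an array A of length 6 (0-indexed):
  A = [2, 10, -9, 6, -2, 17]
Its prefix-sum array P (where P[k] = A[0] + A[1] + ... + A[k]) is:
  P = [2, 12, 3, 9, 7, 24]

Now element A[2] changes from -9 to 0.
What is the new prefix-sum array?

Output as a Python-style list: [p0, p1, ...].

Answer: [2, 12, 12, 18, 16, 33]

Derivation:
Change: A[2] -9 -> 0, delta = 9
P[k] for k < 2: unchanged (A[2] not included)
P[k] for k >= 2: shift by delta = 9
  P[0] = 2 + 0 = 2
  P[1] = 12 + 0 = 12
  P[2] = 3 + 9 = 12
  P[3] = 9 + 9 = 18
  P[4] = 7 + 9 = 16
  P[5] = 24 + 9 = 33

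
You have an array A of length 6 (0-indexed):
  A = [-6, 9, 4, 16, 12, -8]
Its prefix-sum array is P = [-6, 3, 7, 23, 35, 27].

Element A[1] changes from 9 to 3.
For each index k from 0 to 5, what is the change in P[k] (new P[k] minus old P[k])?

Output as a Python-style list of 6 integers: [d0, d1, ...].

Answer: [0, -6, -6, -6, -6, -6]

Derivation:
Element change: A[1] 9 -> 3, delta = -6
For k < 1: P[k] unchanged, delta_P[k] = 0
For k >= 1: P[k] shifts by exactly -6
Delta array: [0, -6, -6, -6, -6, -6]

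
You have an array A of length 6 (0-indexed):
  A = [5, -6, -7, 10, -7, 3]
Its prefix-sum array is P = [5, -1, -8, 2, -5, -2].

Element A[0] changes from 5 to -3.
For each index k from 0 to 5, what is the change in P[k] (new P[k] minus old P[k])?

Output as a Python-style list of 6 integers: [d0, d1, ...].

Element change: A[0] 5 -> -3, delta = -8
For k < 0: P[k] unchanged, delta_P[k] = 0
For k >= 0: P[k] shifts by exactly -8
Delta array: [-8, -8, -8, -8, -8, -8]

Answer: [-8, -8, -8, -8, -8, -8]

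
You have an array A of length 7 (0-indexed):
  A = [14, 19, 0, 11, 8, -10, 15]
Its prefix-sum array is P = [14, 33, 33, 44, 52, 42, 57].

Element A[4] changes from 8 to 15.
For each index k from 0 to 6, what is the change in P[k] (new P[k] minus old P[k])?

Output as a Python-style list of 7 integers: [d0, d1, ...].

Element change: A[4] 8 -> 15, delta = 7
For k < 4: P[k] unchanged, delta_P[k] = 0
For k >= 4: P[k] shifts by exactly 7
Delta array: [0, 0, 0, 0, 7, 7, 7]

Answer: [0, 0, 0, 0, 7, 7, 7]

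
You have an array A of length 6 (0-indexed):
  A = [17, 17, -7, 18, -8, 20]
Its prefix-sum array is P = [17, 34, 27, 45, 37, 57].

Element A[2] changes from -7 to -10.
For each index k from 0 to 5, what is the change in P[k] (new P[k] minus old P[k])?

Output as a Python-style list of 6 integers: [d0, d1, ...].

Answer: [0, 0, -3, -3, -3, -3]

Derivation:
Element change: A[2] -7 -> -10, delta = -3
For k < 2: P[k] unchanged, delta_P[k] = 0
For k >= 2: P[k] shifts by exactly -3
Delta array: [0, 0, -3, -3, -3, -3]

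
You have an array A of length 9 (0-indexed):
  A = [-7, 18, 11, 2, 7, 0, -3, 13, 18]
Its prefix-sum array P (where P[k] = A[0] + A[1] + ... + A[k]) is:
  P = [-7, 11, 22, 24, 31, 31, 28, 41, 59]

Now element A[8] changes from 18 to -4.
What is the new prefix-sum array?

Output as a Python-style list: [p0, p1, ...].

Change: A[8] 18 -> -4, delta = -22
P[k] for k < 8: unchanged (A[8] not included)
P[k] for k >= 8: shift by delta = -22
  P[0] = -7 + 0 = -7
  P[1] = 11 + 0 = 11
  P[2] = 22 + 0 = 22
  P[3] = 24 + 0 = 24
  P[4] = 31 + 0 = 31
  P[5] = 31 + 0 = 31
  P[6] = 28 + 0 = 28
  P[7] = 41 + 0 = 41
  P[8] = 59 + -22 = 37

Answer: [-7, 11, 22, 24, 31, 31, 28, 41, 37]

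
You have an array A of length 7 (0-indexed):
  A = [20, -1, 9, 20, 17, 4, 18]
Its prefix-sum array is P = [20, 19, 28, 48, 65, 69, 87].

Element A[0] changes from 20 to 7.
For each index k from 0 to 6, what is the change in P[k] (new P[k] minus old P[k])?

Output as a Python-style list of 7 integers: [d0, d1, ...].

Answer: [-13, -13, -13, -13, -13, -13, -13]

Derivation:
Element change: A[0] 20 -> 7, delta = -13
For k < 0: P[k] unchanged, delta_P[k] = 0
For k >= 0: P[k] shifts by exactly -13
Delta array: [-13, -13, -13, -13, -13, -13, -13]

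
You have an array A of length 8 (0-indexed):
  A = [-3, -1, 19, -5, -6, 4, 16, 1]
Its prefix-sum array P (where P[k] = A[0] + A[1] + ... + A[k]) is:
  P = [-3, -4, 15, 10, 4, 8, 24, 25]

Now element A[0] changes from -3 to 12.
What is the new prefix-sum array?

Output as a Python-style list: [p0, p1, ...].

Change: A[0] -3 -> 12, delta = 15
P[k] for k < 0: unchanged (A[0] not included)
P[k] for k >= 0: shift by delta = 15
  P[0] = -3 + 15 = 12
  P[1] = -4 + 15 = 11
  P[2] = 15 + 15 = 30
  P[3] = 10 + 15 = 25
  P[4] = 4 + 15 = 19
  P[5] = 8 + 15 = 23
  P[6] = 24 + 15 = 39
  P[7] = 25 + 15 = 40

Answer: [12, 11, 30, 25, 19, 23, 39, 40]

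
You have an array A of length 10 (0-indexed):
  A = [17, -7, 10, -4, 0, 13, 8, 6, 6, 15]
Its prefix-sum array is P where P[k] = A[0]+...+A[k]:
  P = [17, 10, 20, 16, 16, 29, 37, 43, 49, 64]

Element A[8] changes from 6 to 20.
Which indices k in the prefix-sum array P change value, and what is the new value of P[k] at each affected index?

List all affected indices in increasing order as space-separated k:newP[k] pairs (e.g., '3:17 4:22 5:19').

P[k] = A[0] + ... + A[k]
P[k] includes A[8] iff k >= 8
Affected indices: 8, 9, ..., 9; delta = 14
  P[8]: 49 + 14 = 63
  P[9]: 64 + 14 = 78

Answer: 8:63 9:78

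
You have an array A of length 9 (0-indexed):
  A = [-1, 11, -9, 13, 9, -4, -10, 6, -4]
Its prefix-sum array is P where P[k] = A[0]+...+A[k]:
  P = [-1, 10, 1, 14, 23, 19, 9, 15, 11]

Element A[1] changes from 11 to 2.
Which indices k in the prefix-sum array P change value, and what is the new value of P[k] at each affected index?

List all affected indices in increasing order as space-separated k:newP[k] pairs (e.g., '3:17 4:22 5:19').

Answer: 1:1 2:-8 3:5 4:14 5:10 6:0 7:6 8:2

Derivation:
P[k] = A[0] + ... + A[k]
P[k] includes A[1] iff k >= 1
Affected indices: 1, 2, ..., 8; delta = -9
  P[1]: 10 + -9 = 1
  P[2]: 1 + -9 = -8
  P[3]: 14 + -9 = 5
  P[4]: 23 + -9 = 14
  P[5]: 19 + -9 = 10
  P[6]: 9 + -9 = 0
  P[7]: 15 + -9 = 6
  P[8]: 11 + -9 = 2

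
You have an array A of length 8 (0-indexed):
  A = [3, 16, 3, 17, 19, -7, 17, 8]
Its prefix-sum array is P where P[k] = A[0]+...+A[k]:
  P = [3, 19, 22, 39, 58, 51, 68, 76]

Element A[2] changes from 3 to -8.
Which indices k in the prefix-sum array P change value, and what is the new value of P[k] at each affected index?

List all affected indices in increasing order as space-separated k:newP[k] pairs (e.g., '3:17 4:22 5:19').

Answer: 2:11 3:28 4:47 5:40 6:57 7:65

Derivation:
P[k] = A[0] + ... + A[k]
P[k] includes A[2] iff k >= 2
Affected indices: 2, 3, ..., 7; delta = -11
  P[2]: 22 + -11 = 11
  P[3]: 39 + -11 = 28
  P[4]: 58 + -11 = 47
  P[5]: 51 + -11 = 40
  P[6]: 68 + -11 = 57
  P[7]: 76 + -11 = 65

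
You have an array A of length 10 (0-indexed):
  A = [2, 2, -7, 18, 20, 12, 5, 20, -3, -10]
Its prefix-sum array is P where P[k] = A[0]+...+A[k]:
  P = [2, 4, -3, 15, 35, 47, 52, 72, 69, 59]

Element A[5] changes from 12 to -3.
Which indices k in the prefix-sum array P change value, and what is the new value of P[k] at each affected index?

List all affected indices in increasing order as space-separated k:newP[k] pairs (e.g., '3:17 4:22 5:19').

P[k] = A[0] + ... + A[k]
P[k] includes A[5] iff k >= 5
Affected indices: 5, 6, ..., 9; delta = -15
  P[5]: 47 + -15 = 32
  P[6]: 52 + -15 = 37
  P[7]: 72 + -15 = 57
  P[8]: 69 + -15 = 54
  P[9]: 59 + -15 = 44

Answer: 5:32 6:37 7:57 8:54 9:44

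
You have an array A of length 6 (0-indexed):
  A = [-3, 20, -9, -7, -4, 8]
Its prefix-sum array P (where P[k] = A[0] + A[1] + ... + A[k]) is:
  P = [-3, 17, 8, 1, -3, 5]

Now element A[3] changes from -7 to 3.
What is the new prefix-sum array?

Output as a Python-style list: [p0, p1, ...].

Change: A[3] -7 -> 3, delta = 10
P[k] for k < 3: unchanged (A[3] not included)
P[k] for k >= 3: shift by delta = 10
  P[0] = -3 + 0 = -3
  P[1] = 17 + 0 = 17
  P[2] = 8 + 0 = 8
  P[3] = 1 + 10 = 11
  P[4] = -3 + 10 = 7
  P[5] = 5 + 10 = 15

Answer: [-3, 17, 8, 11, 7, 15]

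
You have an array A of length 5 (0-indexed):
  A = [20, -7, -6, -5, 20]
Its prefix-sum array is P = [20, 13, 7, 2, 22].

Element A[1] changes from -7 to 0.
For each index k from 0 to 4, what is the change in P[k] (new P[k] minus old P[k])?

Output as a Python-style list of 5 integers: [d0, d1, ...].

Element change: A[1] -7 -> 0, delta = 7
For k < 1: P[k] unchanged, delta_P[k] = 0
For k >= 1: P[k] shifts by exactly 7
Delta array: [0, 7, 7, 7, 7]

Answer: [0, 7, 7, 7, 7]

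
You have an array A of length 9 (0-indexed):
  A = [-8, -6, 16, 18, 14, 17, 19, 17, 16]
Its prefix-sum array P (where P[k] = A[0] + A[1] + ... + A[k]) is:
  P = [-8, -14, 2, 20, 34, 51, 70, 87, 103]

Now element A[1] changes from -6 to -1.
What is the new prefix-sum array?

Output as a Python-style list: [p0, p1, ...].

Change: A[1] -6 -> -1, delta = 5
P[k] for k < 1: unchanged (A[1] not included)
P[k] for k >= 1: shift by delta = 5
  P[0] = -8 + 0 = -8
  P[1] = -14 + 5 = -9
  P[2] = 2 + 5 = 7
  P[3] = 20 + 5 = 25
  P[4] = 34 + 5 = 39
  P[5] = 51 + 5 = 56
  P[6] = 70 + 5 = 75
  P[7] = 87 + 5 = 92
  P[8] = 103 + 5 = 108

Answer: [-8, -9, 7, 25, 39, 56, 75, 92, 108]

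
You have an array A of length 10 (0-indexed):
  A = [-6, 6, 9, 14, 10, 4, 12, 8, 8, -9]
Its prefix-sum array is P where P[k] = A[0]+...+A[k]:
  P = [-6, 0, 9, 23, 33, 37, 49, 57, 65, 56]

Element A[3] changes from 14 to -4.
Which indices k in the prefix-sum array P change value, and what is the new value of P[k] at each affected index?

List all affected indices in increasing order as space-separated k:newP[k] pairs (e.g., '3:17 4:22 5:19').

P[k] = A[0] + ... + A[k]
P[k] includes A[3] iff k >= 3
Affected indices: 3, 4, ..., 9; delta = -18
  P[3]: 23 + -18 = 5
  P[4]: 33 + -18 = 15
  P[5]: 37 + -18 = 19
  P[6]: 49 + -18 = 31
  P[7]: 57 + -18 = 39
  P[8]: 65 + -18 = 47
  P[9]: 56 + -18 = 38

Answer: 3:5 4:15 5:19 6:31 7:39 8:47 9:38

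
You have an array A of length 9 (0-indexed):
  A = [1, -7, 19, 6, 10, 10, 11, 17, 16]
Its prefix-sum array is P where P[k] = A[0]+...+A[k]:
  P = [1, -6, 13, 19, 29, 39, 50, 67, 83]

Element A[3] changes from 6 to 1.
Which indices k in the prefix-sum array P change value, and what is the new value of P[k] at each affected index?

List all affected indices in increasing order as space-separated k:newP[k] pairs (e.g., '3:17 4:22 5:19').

P[k] = A[0] + ... + A[k]
P[k] includes A[3] iff k >= 3
Affected indices: 3, 4, ..., 8; delta = -5
  P[3]: 19 + -5 = 14
  P[4]: 29 + -5 = 24
  P[5]: 39 + -5 = 34
  P[6]: 50 + -5 = 45
  P[7]: 67 + -5 = 62
  P[8]: 83 + -5 = 78

Answer: 3:14 4:24 5:34 6:45 7:62 8:78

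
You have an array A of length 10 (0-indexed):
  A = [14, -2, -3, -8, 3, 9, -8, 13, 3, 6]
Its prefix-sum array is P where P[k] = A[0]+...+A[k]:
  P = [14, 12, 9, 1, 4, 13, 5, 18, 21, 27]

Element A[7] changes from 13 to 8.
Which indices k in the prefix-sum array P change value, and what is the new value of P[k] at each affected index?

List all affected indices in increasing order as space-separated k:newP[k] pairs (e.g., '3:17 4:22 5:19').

P[k] = A[0] + ... + A[k]
P[k] includes A[7] iff k >= 7
Affected indices: 7, 8, ..., 9; delta = -5
  P[7]: 18 + -5 = 13
  P[8]: 21 + -5 = 16
  P[9]: 27 + -5 = 22

Answer: 7:13 8:16 9:22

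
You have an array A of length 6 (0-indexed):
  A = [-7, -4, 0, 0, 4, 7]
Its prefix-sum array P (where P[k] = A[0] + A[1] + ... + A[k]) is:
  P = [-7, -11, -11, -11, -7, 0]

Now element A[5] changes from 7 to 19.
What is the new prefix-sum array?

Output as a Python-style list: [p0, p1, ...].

Answer: [-7, -11, -11, -11, -7, 12]

Derivation:
Change: A[5] 7 -> 19, delta = 12
P[k] for k < 5: unchanged (A[5] not included)
P[k] for k >= 5: shift by delta = 12
  P[0] = -7 + 0 = -7
  P[1] = -11 + 0 = -11
  P[2] = -11 + 0 = -11
  P[3] = -11 + 0 = -11
  P[4] = -7 + 0 = -7
  P[5] = 0 + 12 = 12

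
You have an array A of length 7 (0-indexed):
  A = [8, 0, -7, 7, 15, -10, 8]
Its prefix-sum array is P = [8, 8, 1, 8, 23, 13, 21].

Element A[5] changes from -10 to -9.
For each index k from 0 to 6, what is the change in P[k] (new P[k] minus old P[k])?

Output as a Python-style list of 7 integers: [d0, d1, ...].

Element change: A[5] -10 -> -9, delta = 1
For k < 5: P[k] unchanged, delta_P[k] = 0
For k >= 5: P[k] shifts by exactly 1
Delta array: [0, 0, 0, 0, 0, 1, 1]

Answer: [0, 0, 0, 0, 0, 1, 1]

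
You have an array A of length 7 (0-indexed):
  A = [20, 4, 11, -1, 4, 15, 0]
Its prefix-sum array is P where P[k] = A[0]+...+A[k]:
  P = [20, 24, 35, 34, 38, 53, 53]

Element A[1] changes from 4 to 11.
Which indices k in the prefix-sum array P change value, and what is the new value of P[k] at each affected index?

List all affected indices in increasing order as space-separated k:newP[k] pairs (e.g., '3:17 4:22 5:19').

Answer: 1:31 2:42 3:41 4:45 5:60 6:60

Derivation:
P[k] = A[0] + ... + A[k]
P[k] includes A[1] iff k >= 1
Affected indices: 1, 2, ..., 6; delta = 7
  P[1]: 24 + 7 = 31
  P[2]: 35 + 7 = 42
  P[3]: 34 + 7 = 41
  P[4]: 38 + 7 = 45
  P[5]: 53 + 7 = 60
  P[6]: 53 + 7 = 60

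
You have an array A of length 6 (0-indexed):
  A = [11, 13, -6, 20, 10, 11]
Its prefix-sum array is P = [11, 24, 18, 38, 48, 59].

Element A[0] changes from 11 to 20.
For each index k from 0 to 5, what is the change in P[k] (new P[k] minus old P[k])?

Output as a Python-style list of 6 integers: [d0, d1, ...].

Element change: A[0] 11 -> 20, delta = 9
For k < 0: P[k] unchanged, delta_P[k] = 0
For k >= 0: P[k] shifts by exactly 9
Delta array: [9, 9, 9, 9, 9, 9]

Answer: [9, 9, 9, 9, 9, 9]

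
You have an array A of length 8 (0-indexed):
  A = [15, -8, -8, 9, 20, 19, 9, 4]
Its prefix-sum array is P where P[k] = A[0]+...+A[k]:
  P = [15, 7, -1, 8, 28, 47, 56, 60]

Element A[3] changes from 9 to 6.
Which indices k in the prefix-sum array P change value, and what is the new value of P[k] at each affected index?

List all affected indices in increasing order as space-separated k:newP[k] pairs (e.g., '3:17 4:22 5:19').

Answer: 3:5 4:25 5:44 6:53 7:57

Derivation:
P[k] = A[0] + ... + A[k]
P[k] includes A[3] iff k >= 3
Affected indices: 3, 4, ..., 7; delta = -3
  P[3]: 8 + -3 = 5
  P[4]: 28 + -3 = 25
  P[5]: 47 + -3 = 44
  P[6]: 56 + -3 = 53
  P[7]: 60 + -3 = 57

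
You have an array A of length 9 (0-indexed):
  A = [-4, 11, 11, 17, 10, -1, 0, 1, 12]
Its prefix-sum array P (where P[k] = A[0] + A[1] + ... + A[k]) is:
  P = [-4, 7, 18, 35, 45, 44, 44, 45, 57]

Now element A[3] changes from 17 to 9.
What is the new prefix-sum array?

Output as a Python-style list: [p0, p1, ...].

Change: A[3] 17 -> 9, delta = -8
P[k] for k < 3: unchanged (A[3] not included)
P[k] for k >= 3: shift by delta = -8
  P[0] = -4 + 0 = -4
  P[1] = 7 + 0 = 7
  P[2] = 18 + 0 = 18
  P[3] = 35 + -8 = 27
  P[4] = 45 + -8 = 37
  P[5] = 44 + -8 = 36
  P[6] = 44 + -8 = 36
  P[7] = 45 + -8 = 37
  P[8] = 57 + -8 = 49

Answer: [-4, 7, 18, 27, 37, 36, 36, 37, 49]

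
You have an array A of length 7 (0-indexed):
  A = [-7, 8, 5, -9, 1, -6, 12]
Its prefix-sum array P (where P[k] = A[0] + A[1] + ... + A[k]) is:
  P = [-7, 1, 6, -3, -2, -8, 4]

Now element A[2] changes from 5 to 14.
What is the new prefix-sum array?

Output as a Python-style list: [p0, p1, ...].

Answer: [-7, 1, 15, 6, 7, 1, 13]

Derivation:
Change: A[2] 5 -> 14, delta = 9
P[k] for k < 2: unchanged (A[2] not included)
P[k] for k >= 2: shift by delta = 9
  P[0] = -7 + 0 = -7
  P[1] = 1 + 0 = 1
  P[2] = 6 + 9 = 15
  P[3] = -3 + 9 = 6
  P[4] = -2 + 9 = 7
  P[5] = -8 + 9 = 1
  P[6] = 4 + 9 = 13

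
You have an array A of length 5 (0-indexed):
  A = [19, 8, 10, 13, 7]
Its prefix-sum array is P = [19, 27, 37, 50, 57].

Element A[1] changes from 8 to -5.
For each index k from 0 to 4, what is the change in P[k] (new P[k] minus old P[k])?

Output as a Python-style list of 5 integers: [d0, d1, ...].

Element change: A[1] 8 -> -5, delta = -13
For k < 1: P[k] unchanged, delta_P[k] = 0
For k >= 1: P[k] shifts by exactly -13
Delta array: [0, -13, -13, -13, -13]

Answer: [0, -13, -13, -13, -13]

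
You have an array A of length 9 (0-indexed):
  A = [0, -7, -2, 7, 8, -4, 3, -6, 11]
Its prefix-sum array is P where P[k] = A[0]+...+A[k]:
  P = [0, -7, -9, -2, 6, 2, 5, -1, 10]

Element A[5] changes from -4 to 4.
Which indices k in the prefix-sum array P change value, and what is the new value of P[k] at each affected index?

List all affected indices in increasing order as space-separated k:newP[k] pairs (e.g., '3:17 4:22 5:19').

P[k] = A[0] + ... + A[k]
P[k] includes A[5] iff k >= 5
Affected indices: 5, 6, ..., 8; delta = 8
  P[5]: 2 + 8 = 10
  P[6]: 5 + 8 = 13
  P[7]: -1 + 8 = 7
  P[8]: 10 + 8 = 18

Answer: 5:10 6:13 7:7 8:18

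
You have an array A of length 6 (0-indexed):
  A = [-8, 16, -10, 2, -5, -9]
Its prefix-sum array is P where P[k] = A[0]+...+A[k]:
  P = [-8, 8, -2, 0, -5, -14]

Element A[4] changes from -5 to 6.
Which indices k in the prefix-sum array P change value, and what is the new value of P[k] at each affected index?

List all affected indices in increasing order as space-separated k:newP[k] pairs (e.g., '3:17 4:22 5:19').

P[k] = A[0] + ... + A[k]
P[k] includes A[4] iff k >= 4
Affected indices: 4, 5, ..., 5; delta = 11
  P[4]: -5 + 11 = 6
  P[5]: -14 + 11 = -3

Answer: 4:6 5:-3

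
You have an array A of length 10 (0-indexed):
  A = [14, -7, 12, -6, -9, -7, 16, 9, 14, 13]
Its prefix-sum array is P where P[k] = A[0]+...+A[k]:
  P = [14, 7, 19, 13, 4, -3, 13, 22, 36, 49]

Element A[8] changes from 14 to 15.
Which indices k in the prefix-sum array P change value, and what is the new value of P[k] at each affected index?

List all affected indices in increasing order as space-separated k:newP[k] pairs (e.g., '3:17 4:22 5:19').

Answer: 8:37 9:50

Derivation:
P[k] = A[0] + ... + A[k]
P[k] includes A[8] iff k >= 8
Affected indices: 8, 9, ..., 9; delta = 1
  P[8]: 36 + 1 = 37
  P[9]: 49 + 1 = 50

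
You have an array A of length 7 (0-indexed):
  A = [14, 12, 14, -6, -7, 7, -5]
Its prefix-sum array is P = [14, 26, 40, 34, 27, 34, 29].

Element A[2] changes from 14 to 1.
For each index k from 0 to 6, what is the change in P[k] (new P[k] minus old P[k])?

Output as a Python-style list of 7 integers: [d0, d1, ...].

Answer: [0, 0, -13, -13, -13, -13, -13]

Derivation:
Element change: A[2] 14 -> 1, delta = -13
For k < 2: P[k] unchanged, delta_P[k] = 0
For k >= 2: P[k] shifts by exactly -13
Delta array: [0, 0, -13, -13, -13, -13, -13]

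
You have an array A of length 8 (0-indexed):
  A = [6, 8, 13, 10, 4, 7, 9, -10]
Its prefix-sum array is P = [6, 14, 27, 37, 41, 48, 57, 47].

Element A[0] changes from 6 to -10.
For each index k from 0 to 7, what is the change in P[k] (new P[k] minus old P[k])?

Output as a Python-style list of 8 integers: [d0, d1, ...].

Answer: [-16, -16, -16, -16, -16, -16, -16, -16]

Derivation:
Element change: A[0] 6 -> -10, delta = -16
For k < 0: P[k] unchanged, delta_P[k] = 0
For k >= 0: P[k] shifts by exactly -16
Delta array: [-16, -16, -16, -16, -16, -16, -16, -16]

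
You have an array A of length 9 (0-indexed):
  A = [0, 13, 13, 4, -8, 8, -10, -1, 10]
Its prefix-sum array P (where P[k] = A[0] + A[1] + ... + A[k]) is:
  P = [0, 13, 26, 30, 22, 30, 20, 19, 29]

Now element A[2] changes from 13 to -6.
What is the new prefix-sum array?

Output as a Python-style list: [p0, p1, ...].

Change: A[2] 13 -> -6, delta = -19
P[k] for k < 2: unchanged (A[2] not included)
P[k] for k >= 2: shift by delta = -19
  P[0] = 0 + 0 = 0
  P[1] = 13 + 0 = 13
  P[2] = 26 + -19 = 7
  P[3] = 30 + -19 = 11
  P[4] = 22 + -19 = 3
  P[5] = 30 + -19 = 11
  P[6] = 20 + -19 = 1
  P[7] = 19 + -19 = 0
  P[8] = 29 + -19 = 10

Answer: [0, 13, 7, 11, 3, 11, 1, 0, 10]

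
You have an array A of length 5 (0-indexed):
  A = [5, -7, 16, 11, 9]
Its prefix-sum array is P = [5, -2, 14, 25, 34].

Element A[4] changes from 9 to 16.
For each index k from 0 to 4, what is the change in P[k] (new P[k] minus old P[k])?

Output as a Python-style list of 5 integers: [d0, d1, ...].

Element change: A[4] 9 -> 16, delta = 7
For k < 4: P[k] unchanged, delta_P[k] = 0
For k >= 4: P[k] shifts by exactly 7
Delta array: [0, 0, 0, 0, 7]

Answer: [0, 0, 0, 0, 7]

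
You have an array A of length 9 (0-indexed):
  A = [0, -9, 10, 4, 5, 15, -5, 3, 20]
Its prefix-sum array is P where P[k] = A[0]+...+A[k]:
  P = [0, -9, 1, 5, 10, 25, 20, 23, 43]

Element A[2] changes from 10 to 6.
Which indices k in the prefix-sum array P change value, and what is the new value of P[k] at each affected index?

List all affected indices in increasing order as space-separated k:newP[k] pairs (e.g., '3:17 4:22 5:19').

Answer: 2:-3 3:1 4:6 5:21 6:16 7:19 8:39

Derivation:
P[k] = A[0] + ... + A[k]
P[k] includes A[2] iff k >= 2
Affected indices: 2, 3, ..., 8; delta = -4
  P[2]: 1 + -4 = -3
  P[3]: 5 + -4 = 1
  P[4]: 10 + -4 = 6
  P[5]: 25 + -4 = 21
  P[6]: 20 + -4 = 16
  P[7]: 23 + -4 = 19
  P[8]: 43 + -4 = 39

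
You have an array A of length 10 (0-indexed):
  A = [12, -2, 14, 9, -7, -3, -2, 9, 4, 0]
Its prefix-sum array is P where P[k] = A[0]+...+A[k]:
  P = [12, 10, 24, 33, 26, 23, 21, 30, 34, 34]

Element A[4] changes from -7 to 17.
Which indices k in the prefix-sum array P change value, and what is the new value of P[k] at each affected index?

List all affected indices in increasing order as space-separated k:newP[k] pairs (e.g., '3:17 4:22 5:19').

P[k] = A[0] + ... + A[k]
P[k] includes A[4] iff k >= 4
Affected indices: 4, 5, ..., 9; delta = 24
  P[4]: 26 + 24 = 50
  P[5]: 23 + 24 = 47
  P[6]: 21 + 24 = 45
  P[7]: 30 + 24 = 54
  P[8]: 34 + 24 = 58
  P[9]: 34 + 24 = 58

Answer: 4:50 5:47 6:45 7:54 8:58 9:58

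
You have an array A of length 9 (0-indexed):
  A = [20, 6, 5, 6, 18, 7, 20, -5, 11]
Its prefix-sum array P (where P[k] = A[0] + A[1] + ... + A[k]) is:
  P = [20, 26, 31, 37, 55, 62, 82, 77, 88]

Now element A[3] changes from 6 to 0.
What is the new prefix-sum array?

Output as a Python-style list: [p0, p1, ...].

Change: A[3] 6 -> 0, delta = -6
P[k] for k < 3: unchanged (A[3] not included)
P[k] for k >= 3: shift by delta = -6
  P[0] = 20 + 0 = 20
  P[1] = 26 + 0 = 26
  P[2] = 31 + 0 = 31
  P[3] = 37 + -6 = 31
  P[4] = 55 + -6 = 49
  P[5] = 62 + -6 = 56
  P[6] = 82 + -6 = 76
  P[7] = 77 + -6 = 71
  P[8] = 88 + -6 = 82

Answer: [20, 26, 31, 31, 49, 56, 76, 71, 82]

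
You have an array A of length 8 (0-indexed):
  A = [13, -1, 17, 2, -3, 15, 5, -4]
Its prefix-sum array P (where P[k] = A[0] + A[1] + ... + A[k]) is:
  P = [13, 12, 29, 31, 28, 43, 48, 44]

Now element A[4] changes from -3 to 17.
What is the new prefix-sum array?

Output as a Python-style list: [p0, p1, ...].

Change: A[4] -3 -> 17, delta = 20
P[k] for k < 4: unchanged (A[4] not included)
P[k] for k >= 4: shift by delta = 20
  P[0] = 13 + 0 = 13
  P[1] = 12 + 0 = 12
  P[2] = 29 + 0 = 29
  P[3] = 31 + 0 = 31
  P[4] = 28 + 20 = 48
  P[5] = 43 + 20 = 63
  P[6] = 48 + 20 = 68
  P[7] = 44 + 20 = 64

Answer: [13, 12, 29, 31, 48, 63, 68, 64]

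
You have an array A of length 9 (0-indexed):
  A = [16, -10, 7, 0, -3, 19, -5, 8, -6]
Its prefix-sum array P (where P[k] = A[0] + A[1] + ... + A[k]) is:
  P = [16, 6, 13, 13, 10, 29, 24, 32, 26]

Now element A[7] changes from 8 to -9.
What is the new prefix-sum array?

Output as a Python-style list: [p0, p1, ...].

Answer: [16, 6, 13, 13, 10, 29, 24, 15, 9]

Derivation:
Change: A[7] 8 -> -9, delta = -17
P[k] for k < 7: unchanged (A[7] not included)
P[k] for k >= 7: shift by delta = -17
  P[0] = 16 + 0 = 16
  P[1] = 6 + 0 = 6
  P[2] = 13 + 0 = 13
  P[3] = 13 + 0 = 13
  P[4] = 10 + 0 = 10
  P[5] = 29 + 0 = 29
  P[6] = 24 + 0 = 24
  P[7] = 32 + -17 = 15
  P[8] = 26 + -17 = 9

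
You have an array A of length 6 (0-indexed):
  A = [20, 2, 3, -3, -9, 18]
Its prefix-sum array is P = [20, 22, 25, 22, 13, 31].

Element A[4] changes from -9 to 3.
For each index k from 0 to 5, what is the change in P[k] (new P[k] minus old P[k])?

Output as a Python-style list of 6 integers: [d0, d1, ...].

Element change: A[4] -9 -> 3, delta = 12
For k < 4: P[k] unchanged, delta_P[k] = 0
For k >= 4: P[k] shifts by exactly 12
Delta array: [0, 0, 0, 0, 12, 12]

Answer: [0, 0, 0, 0, 12, 12]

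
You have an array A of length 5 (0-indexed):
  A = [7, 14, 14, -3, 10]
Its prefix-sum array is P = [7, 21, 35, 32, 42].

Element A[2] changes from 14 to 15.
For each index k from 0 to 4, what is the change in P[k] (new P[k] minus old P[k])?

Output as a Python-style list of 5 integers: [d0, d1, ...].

Element change: A[2] 14 -> 15, delta = 1
For k < 2: P[k] unchanged, delta_P[k] = 0
For k >= 2: P[k] shifts by exactly 1
Delta array: [0, 0, 1, 1, 1]

Answer: [0, 0, 1, 1, 1]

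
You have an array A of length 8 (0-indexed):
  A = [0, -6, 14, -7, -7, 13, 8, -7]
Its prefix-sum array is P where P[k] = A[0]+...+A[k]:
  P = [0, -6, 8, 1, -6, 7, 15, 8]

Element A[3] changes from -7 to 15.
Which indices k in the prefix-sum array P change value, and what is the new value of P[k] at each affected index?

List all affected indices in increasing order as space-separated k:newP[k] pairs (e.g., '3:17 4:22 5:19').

Answer: 3:23 4:16 5:29 6:37 7:30

Derivation:
P[k] = A[0] + ... + A[k]
P[k] includes A[3] iff k >= 3
Affected indices: 3, 4, ..., 7; delta = 22
  P[3]: 1 + 22 = 23
  P[4]: -6 + 22 = 16
  P[5]: 7 + 22 = 29
  P[6]: 15 + 22 = 37
  P[7]: 8 + 22 = 30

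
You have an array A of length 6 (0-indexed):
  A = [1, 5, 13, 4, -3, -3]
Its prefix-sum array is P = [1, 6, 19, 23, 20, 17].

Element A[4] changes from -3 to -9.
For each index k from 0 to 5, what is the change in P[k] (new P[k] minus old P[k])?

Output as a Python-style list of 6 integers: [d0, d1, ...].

Answer: [0, 0, 0, 0, -6, -6]

Derivation:
Element change: A[4] -3 -> -9, delta = -6
For k < 4: P[k] unchanged, delta_P[k] = 0
For k >= 4: P[k] shifts by exactly -6
Delta array: [0, 0, 0, 0, -6, -6]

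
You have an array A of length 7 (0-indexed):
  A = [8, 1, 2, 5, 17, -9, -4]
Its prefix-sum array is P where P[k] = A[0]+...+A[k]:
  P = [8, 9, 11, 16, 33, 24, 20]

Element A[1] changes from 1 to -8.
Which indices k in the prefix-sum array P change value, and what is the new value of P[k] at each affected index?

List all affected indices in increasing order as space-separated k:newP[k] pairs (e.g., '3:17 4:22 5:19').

Answer: 1:0 2:2 3:7 4:24 5:15 6:11

Derivation:
P[k] = A[0] + ... + A[k]
P[k] includes A[1] iff k >= 1
Affected indices: 1, 2, ..., 6; delta = -9
  P[1]: 9 + -9 = 0
  P[2]: 11 + -9 = 2
  P[3]: 16 + -9 = 7
  P[4]: 33 + -9 = 24
  P[5]: 24 + -9 = 15
  P[6]: 20 + -9 = 11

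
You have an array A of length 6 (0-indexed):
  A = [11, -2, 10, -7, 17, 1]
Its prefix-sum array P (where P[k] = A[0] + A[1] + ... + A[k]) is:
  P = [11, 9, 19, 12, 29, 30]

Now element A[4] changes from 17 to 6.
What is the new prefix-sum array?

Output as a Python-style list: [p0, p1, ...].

Answer: [11, 9, 19, 12, 18, 19]

Derivation:
Change: A[4] 17 -> 6, delta = -11
P[k] for k < 4: unchanged (A[4] not included)
P[k] for k >= 4: shift by delta = -11
  P[0] = 11 + 0 = 11
  P[1] = 9 + 0 = 9
  P[2] = 19 + 0 = 19
  P[3] = 12 + 0 = 12
  P[4] = 29 + -11 = 18
  P[5] = 30 + -11 = 19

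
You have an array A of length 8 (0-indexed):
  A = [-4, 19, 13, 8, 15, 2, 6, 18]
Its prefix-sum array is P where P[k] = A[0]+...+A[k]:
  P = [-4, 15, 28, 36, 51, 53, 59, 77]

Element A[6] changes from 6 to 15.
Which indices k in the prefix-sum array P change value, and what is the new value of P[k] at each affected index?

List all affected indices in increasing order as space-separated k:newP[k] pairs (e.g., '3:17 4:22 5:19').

P[k] = A[0] + ... + A[k]
P[k] includes A[6] iff k >= 6
Affected indices: 6, 7, ..., 7; delta = 9
  P[6]: 59 + 9 = 68
  P[7]: 77 + 9 = 86

Answer: 6:68 7:86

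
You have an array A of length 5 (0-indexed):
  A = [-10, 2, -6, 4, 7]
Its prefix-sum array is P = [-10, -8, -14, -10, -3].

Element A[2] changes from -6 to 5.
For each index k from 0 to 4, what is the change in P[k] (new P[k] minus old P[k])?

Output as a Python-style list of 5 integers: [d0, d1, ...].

Answer: [0, 0, 11, 11, 11]

Derivation:
Element change: A[2] -6 -> 5, delta = 11
For k < 2: P[k] unchanged, delta_P[k] = 0
For k >= 2: P[k] shifts by exactly 11
Delta array: [0, 0, 11, 11, 11]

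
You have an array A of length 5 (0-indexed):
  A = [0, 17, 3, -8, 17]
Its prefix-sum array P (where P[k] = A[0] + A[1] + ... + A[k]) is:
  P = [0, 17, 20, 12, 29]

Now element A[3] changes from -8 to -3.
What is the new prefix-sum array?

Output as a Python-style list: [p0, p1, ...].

Change: A[3] -8 -> -3, delta = 5
P[k] for k < 3: unchanged (A[3] not included)
P[k] for k >= 3: shift by delta = 5
  P[0] = 0 + 0 = 0
  P[1] = 17 + 0 = 17
  P[2] = 20 + 0 = 20
  P[3] = 12 + 5 = 17
  P[4] = 29 + 5 = 34

Answer: [0, 17, 20, 17, 34]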